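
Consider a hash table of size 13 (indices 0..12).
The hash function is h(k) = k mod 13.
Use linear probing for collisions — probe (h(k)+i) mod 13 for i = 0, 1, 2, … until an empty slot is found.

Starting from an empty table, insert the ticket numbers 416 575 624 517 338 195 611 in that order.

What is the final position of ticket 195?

4

416: h=0 => slot 0
575: h=3 => slot 3
624: h=0, probe 0,1 => slot 1
517: h=10 => slot 10
338: h=0, probe 0,1,2 => slot 2
195: h=0, probe 0,1,2,3,4 => slot 4
611: h=0, probe 0,1,2,3,4,5 => slot 5
Table: [416, 624, 338, 575, 195, 611, _, _, _, _, 517, _, _]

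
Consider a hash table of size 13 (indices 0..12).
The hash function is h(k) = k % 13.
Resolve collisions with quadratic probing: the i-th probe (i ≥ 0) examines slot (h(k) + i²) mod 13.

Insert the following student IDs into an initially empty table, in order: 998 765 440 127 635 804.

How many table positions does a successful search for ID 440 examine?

2

998: h=10 → slot 10
765: h=11 → slot 11
440: h=11, probe 11,12 → slot 12
127: h=10, probe 10,11,1 → slot 1
635: h=11, probe 11,12,2 → slot 2
804: h=11, probe 11,12,2,7 → slot 7
Table: [-, 127, 635, -, -, -, -, 804, -, -, 998, 765, 440]
Lookup 440: h=11, probe 11,12 → found at 12.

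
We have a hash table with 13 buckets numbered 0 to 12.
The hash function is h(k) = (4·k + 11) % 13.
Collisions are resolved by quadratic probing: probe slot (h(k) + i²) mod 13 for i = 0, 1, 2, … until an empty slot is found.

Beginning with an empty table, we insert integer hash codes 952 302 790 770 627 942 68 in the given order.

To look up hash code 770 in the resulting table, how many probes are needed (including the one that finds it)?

952: h=10 → slot 10
302: h=10, probe 10,11 → slot 11
790: h=12 → slot 12
770: h=10, probe 10,11,1 → slot 1
627: h=10, probe 10,11,1,6 → slot 6
942: h=9 → slot 9
68: h=10, probe 10,11,1,6,0 → slot 0
Table: [68, 770, _, _, _, _, 627, _, _, 942, 952, 302, 790]
Lookup 770: h=10, probe 10,11,1 → found at 1.

3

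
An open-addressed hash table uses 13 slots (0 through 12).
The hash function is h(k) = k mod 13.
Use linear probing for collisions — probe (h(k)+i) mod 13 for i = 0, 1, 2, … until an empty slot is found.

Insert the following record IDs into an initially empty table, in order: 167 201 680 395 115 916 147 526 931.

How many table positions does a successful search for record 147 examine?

167: h=11 -> slot 11
201: h=6 -> slot 6
680: h=4 -> slot 4
395: h=5 -> slot 5
115: h=11, probe 11,12 -> slot 12
916: h=6, probe 6,7 -> slot 7
147: h=4, probe 4,5,6,7,8 -> slot 8
526: h=6, probe 6,7,8,9 -> slot 9
931: h=8, probe 8,9,10 -> slot 10
Table: [-, -, -, -, 680, 395, 201, 916, 147, 526, 931, 167, 115]
Lookup 147: h=4, probe 4,5,6,7,8 → found at 8.

5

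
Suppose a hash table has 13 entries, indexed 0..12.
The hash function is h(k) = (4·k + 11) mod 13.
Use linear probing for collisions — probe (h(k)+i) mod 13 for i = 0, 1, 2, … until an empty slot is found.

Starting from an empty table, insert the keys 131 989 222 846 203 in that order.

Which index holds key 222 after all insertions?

131: h=2 -> slot 2
989: h=2, probe 2,3 -> slot 3
222: h=2, probe 2,3,4 -> slot 4
846: h=2, probe 2,3,4,5 -> slot 5
203: h=4, probe 4,5,6 -> slot 6
Table: [_, _, 131, 989, 222, 846, 203, _, _, _, _, _, _]

4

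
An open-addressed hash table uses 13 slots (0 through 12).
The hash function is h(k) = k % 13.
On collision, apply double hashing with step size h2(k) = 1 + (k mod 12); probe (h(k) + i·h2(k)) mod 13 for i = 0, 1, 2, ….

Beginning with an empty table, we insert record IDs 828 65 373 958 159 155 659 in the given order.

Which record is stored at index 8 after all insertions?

828 hashes to 9; slot 9 is free -> place at 9.
65 hashes to 0; slot 0 is free -> place at 0.
373 hashes to 9, h2=2; 9 taken -> place at 11.
958 hashes to 9, h2=11; 9 taken -> place at 7.
159 hashes to 3; slot 3 is free -> place at 3.
155 hashes to 12; slot 12 is free -> place at 12.
659 hashes to 9, h2=12; 9 taken -> place at 8.
Table: [65, ∅, ∅, 159, ∅, ∅, ∅, 958, 659, 828, ∅, 373, 155]

659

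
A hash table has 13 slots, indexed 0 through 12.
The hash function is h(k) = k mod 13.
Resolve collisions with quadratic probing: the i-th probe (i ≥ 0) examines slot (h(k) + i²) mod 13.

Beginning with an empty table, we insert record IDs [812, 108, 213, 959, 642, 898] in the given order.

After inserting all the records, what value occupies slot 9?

642

Insert 812: h=6, slot 6 empty → index 6.
Insert 108: h=4, slot 4 empty → index 4.
Insert 213: h=5, slot 5 empty → index 5.
Insert 959: h=10, slot 10 empty → index 10.
Insert 642: h=5, slots 5,6 occupied → index 9.
Insert 898: h=1, slot 1 empty → index 1.
Table: [∅, 898, ∅, ∅, 108, 213, 812, ∅, ∅, 642, 959, ∅, ∅]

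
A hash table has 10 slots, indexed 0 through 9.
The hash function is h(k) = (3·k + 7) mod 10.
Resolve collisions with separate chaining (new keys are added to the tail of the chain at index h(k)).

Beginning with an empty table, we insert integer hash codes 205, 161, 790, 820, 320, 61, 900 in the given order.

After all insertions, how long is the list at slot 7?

205 -> bucket 2
161 -> bucket 0
790 -> bucket 7
820 -> bucket 7 (collision)
320 -> bucket 7 (collision)
61 -> bucket 0 (collision)
900 -> bucket 7 (collision)
Final buckets:
0: 161 -> 61
1: ∅
2: 205
3: ∅
4: ∅
5: ∅
6: ∅
7: 790 -> 820 -> 320 -> 900
8: ∅
9: ∅

4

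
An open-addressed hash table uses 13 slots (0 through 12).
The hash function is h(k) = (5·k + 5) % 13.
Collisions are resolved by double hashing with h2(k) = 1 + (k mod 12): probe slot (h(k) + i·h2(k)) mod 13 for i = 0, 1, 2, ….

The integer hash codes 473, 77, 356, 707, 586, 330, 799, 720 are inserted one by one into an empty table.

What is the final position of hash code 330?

473: h=4 → slot 4
77: h=0 → slot 0
356: h=4, h2=9, probe 4,0,9 → slot 9
707: h=4, h2=12, probe 4,3 → slot 3
586: h=10 → slot 10
330: h=4, h2=7, probe 4,11 → slot 11
799: h=9, h2=8, probe 9,4,12 → slot 12
720: h=4, h2=1, probe 4,5 → slot 5
Table: [77, —, —, 707, 473, 720, —, —, —, 356, 586, 330, 799]

11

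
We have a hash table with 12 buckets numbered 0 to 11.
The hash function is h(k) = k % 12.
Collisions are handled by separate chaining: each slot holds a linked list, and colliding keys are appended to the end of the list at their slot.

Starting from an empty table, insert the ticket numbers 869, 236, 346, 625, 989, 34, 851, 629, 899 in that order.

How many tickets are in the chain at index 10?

2

869 → bucket 5
236 → bucket 8
346 → bucket 10
625 → bucket 1
989 → bucket 5 (collision)
34 → bucket 10 (collision)
851 → bucket 11
629 → bucket 5 (collision)
899 → bucket 11 (collision)
Final buckets:
0: .
1: 625
2: .
3: .
4: .
5: 869 -> 989 -> 629
6: .
7: .
8: 236
9: .
10: 346 -> 34
11: 851 -> 899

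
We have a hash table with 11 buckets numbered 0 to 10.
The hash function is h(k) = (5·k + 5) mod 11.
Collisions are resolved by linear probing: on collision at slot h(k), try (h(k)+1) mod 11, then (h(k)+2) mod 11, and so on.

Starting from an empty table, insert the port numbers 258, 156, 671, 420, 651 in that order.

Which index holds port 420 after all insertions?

258 hashes to 8; slot 8 is free -> place at 8.
156 hashes to 4; slot 4 is free -> place at 4.
671 hashes to 5; slot 5 is free -> place at 5.
420 hashes to 4; 4,5 taken -> place at 6.
651 hashes to 4; 4,5,6 taken -> place at 7.
Table: [∅, ∅, ∅, ∅, 156, 671, 420, 651, 258, ∅, ∅]

6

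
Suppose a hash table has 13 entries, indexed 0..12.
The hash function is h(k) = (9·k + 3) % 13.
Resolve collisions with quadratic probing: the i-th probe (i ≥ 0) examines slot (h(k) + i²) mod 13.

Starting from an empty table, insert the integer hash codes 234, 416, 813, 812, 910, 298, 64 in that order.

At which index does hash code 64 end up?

11

234 hashes to 3; slot 3 is free => place at 3.
416 hashes to 3; 3 taken => place at 4.
813 hashes to 1; slot 1 is free => place at 1.
812 hashes to 5; slot 5 is free => place at 5.
910 hashes to 3; 3,4 taken => place at 7.
298 hashes to 7; 7 taken => place at 8.
64 hashes to 7; 7,8 taken => place at 11.
Table: [_, 813, _, 234, 416, 812, _, 910, 298, _, _, 64, _]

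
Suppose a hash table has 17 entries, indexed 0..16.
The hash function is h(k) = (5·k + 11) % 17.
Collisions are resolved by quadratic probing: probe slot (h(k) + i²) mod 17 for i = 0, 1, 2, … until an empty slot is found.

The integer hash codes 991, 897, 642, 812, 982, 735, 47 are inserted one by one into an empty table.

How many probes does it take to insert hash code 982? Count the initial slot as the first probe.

4

Insert 991: h=2, slot 2 empty -> index 2.
Insert 897: h=8, slot 8 empty -> index 8.
Insert 642: h=8, slot 8 occupied -> index 9.
Insert 812: h=8, slots 8,9 occupied -> index 12.
Insert 982: h=8, slots 8,9,12 occupied -> index 0.
Insert 735: h=14, slot 14 empty -> index 14.
Insert 47: h=8, slots 8,9,12,0 occupied -> index 7.
Table: [982, -, 991, -, -, -, -, 47, 897, 642, -, -, 812, -, 735, -, -]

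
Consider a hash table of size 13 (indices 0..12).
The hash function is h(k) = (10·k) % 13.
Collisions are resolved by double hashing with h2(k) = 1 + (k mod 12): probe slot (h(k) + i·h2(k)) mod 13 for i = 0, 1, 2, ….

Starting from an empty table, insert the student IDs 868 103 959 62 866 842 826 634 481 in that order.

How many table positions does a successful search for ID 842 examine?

868: h=9 → slot 9
103: h=3 → slot 3
959: h=9, h2=12, probe 9,8 → slot 8
62: h=9, h2=3, probe 9,12 → slot 12
866: h=2 → slot 2
842: h=9, h2=3, probe 9,12,2,5 → slot 5
826: h=5, h2=11, probe 5,3,1 → slot 1
634: h=9, h2=11, probe 9,7 → slot 7
481: h=0 → slot 0
Table: [481, 826, 866, 103, ., 842, ., 634, 959, 868, ., ., 62]
Lookup 842: h=9, h2=3, probe 9,12,2,5 → found at 5.

4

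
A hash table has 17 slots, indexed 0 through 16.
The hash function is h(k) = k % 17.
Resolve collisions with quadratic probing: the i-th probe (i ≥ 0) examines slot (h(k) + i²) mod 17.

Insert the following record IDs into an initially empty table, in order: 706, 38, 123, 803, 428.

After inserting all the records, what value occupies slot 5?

123

706: h=9 → slot 9
38: h=4 → slot 4
123: h=4, probe 4,5 → slot 5
803: h=4, probe 4,5,8 → slot 8
428: h=3 → slot 3
Table: [—, —, —, 428, 38, 123, —, —, 803, 706, —, —, —, —, —, —, —]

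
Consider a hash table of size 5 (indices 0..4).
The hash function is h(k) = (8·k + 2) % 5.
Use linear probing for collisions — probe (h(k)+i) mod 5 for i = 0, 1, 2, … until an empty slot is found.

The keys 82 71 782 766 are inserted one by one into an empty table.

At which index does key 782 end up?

82: h=3 → slot 3
71: h=0 → slot 0
782: h=3, probe 3,4 → slot 4
766: h=0, probe 0,1 → slot 1
Table: [71, 766, -, 82, 782]

4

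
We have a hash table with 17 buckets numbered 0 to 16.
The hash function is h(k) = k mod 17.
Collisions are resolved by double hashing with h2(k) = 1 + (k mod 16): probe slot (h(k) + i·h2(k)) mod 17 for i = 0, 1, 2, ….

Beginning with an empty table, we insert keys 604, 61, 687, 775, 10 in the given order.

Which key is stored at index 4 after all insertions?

Insert 604: h=9, slot 9 empty => index 9.
Insert 61: h=10, slot 10 empty => index 10.
Insert 687: h=7, slot 7 empty => index 7.
Insert 775: h=10, h2=8, slot 10 occupied => index 1.
Insert 10: h=10, h2=11, slot 10 occupied => index 4.
Table: [∅, 775, ∅, ∅, 10, ∅, ∅, 687, ∅, 604, 61, ∅, ∅, ∅, ∅, ∅, ∅]

10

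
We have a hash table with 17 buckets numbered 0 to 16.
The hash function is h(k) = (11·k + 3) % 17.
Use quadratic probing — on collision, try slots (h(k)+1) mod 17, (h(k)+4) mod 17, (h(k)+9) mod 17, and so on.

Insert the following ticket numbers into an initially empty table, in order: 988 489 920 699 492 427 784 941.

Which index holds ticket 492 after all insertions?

13

Insert 988: h=8, slot 8 empty → index 8.
Insert 489: h=10, slot 10 empty → index 10.
Insert 920: h=8, slot 8 occupied → index 9.
Insert 699: h=8, slots 8,9 occupied → index 12.
Insert 492: h=9, slots 9,10 occupied → index 13.
Insert 427: h=8, slots 8,9,12 occupied → index 0.
Insert 784: h=8, slots 8,9,12,0 occupied → index 7.
Insert 941: h=1, slot 1 empty → index 1.
Table: [427, 941, —, —, —, —, —, 784, 988, 920, 489, —, 699, 492, —, —, —]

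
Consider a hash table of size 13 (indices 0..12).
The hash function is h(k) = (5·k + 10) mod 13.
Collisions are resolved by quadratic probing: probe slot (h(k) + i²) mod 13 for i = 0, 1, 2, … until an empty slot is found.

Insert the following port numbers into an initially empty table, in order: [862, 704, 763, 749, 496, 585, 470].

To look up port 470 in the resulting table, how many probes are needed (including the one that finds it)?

862 hashes to 4; slot 4 is free -> place at 4.
704 hashes to 7; slot 7 is free -> place at 7.
763 hashes to 3; slot 3 is free -> place at 3.
749 hashes to 11; slot 11 is free -> place at 11.
496 hashes to 7; 7 taken -> place at 8.
585 hashes to 10; slot 10 is free -> place at 10.
470 hashes to 7; 7,8,11,3,10 taken -> place at 6.
Table: [—, —, —, 763, 862, —, 470, 704, 496, —, 585, 749, —]
Lookup 470: h=7, probe 7,8,11,3,10,6 → found at 6.

6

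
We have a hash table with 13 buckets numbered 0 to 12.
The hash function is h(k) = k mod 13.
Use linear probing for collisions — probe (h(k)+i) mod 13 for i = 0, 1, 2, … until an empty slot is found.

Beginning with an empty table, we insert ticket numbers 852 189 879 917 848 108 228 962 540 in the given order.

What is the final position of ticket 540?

12

Insert 852: h=7, slot 7 empty → index 7.
Insert 189: h=7, slot 7 occupied → index 8.
Insert 879: h=8, slot 8 occupied → index 9.
Insert 917: h=7, slots 7,8,9 occupied → index 10.
Insert 848: h=3, slot 3 empty → index 3.
Insert 108: h=4, slot 4 empty → index 4.
Insert 228: h=7, slots 7,8,9,10 occupied → index 11.
Insert 962: h=0, slot 0 empty → index 0.
Insert 540: h=7, slots 7,8,9,10,11 occupied → index 12.
Table: [962, -, -, 848, 108, -, -, 852, 189, 879, 917, 228, 540]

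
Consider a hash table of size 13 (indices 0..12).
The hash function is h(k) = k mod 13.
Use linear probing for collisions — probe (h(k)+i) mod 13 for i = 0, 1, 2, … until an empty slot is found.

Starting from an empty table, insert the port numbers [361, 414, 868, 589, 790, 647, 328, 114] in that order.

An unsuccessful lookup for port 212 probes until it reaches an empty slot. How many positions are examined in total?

2

Insert 361: h=10, slot 10 empty → index 10.
Insert 414: h=11, slot 11 empty → index 11.
Insert 868: h=10, slots 10,11 occupied → index 12.
Insert 589: h=4, slot 4 empty → index 4.
Insert 790: h=10, slots 10,11,12 occupied → index 0.
Insert 647: h=10, slots 10,11,12,0 occupied → index 1.
Insert 328: h=3, slot 3 empty → index 3.
Insert 114: h=10, slots 10,11,12,0,1 occupied → index 2.
Table: [790, 647, 114, 328, 589, ., ., ., ., ., 361, 414, 868]
Lookup 212: h=4, probe 4,5 → slot 5 empty, not found.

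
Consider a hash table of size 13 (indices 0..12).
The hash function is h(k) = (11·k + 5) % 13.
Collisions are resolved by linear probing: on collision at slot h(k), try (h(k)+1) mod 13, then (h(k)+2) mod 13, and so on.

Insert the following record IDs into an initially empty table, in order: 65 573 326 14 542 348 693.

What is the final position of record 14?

6

65: h=5 => slot 5
573: h=3 => slot 3
326: h=3, probe 3,4 => slot 4
14: h=3, probe 3,4,5,6 => slot 6
542: h=0 => slot 0
348: h=11 => slot 11
693: h=10 => slot 10
Table: [542, ., ., 573, 326, 65, 14, ., ., ., 693, 348, .]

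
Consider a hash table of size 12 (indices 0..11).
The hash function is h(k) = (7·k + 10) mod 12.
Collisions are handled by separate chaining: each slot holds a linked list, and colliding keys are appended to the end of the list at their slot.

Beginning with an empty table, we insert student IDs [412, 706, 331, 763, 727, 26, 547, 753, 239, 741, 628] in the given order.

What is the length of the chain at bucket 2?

Insert 412: h=2, bucket 2 empty → new chain.
Insert 706: h=8, bucket 8 empty → new chain.
Insert 331: h=11, bucket 11 empty → new chain.
Insert 763: h=11, bucket 11 nonempty → append to chain.
Insert 727: h=11, bucket 11 nonempty → append to chain.
Insert 26: h=0, bucket 0 empty → new chain.
Insert 547: h=11, bucket 11 nonempty → append to chain.
Insert 753: h=1, bucket 1 empty → new chain.
Insert 239: h=3, bucket 3 empty → new chain.
Insert 741: h=1, bucket 1 nonempty → append to chain.
Insert 628: h=2, bucket 2 nonempty → append to chain.
Final buckets:
0: 26
1: 753 -> 741
2: 412 -> 628
3: 239
4: _
5: _
6: _
7: _
8: 706
9: _
10: _
11: 331 -> 763 -> 727 -> 547

2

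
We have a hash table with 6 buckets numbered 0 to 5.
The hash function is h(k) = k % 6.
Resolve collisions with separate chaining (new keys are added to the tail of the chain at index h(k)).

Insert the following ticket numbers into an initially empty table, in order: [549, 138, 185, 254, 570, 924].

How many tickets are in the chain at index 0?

Insert 549: h=3, bucket 3 empty → new chain.
Insert 138: h=0, bucket 0 empty → new chain.
Insert 185: h=5, bucket 5 empty → new chain.
Insert 254: h=2, bucket 2 empty → new chain.
Insert 570: h=0, bucket 0 nonempty → append to chain.
Insert 924: h=0, bucket 0 nonempty → append to chain.
Final buckets:
0: 138 -> 570 -> 924
1: _
2: 254
3: 549
4: _
5: 185

3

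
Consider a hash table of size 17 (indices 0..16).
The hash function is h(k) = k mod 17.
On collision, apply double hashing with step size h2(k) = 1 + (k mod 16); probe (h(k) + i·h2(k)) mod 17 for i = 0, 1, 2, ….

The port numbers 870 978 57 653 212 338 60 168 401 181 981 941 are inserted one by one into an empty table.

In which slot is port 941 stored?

0

Insert 870: h=3, slot 3 empty → index 3.
Insert 978: h=9, slot 9 empty → index 9.
Insert 57: h=6, slot 6 empty → index 6.
Insert 653: h=7, slot 7 empty → index 7.
Insert 212: h=8, slot 8 empty → index 8.
Insert 338: h=15, slot 15 empty → index 15.
Insert 60: h=9, h2=13, slot 9 occupied → index 5.
Insert 168: h=15, h2=9, slots 15,7 occupied → index 16.
Insert 401: h=10, slot 10 empty → index 10.
Insert 181: h=11, slot 11 empty → index 11.
Insert 981: h=12, slot 12 empty → index 12.
Insert 941: h=6, h2=14, slots 6,3 occupied → index 0.
Table: [941, ., ., 870, ., 60, 57, 653, 212, 978, 401, 181, 981, ., ., 338, 168]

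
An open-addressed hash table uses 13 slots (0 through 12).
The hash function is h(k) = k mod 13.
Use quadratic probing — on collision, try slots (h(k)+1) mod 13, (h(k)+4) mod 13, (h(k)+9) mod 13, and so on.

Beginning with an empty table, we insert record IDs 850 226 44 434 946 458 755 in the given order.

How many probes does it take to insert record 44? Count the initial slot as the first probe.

850 hashes to 5; slot 5 is free => place at 5.
226 hashes to 5; 5 taken => place at 6.
44 hashes to 5; 5,6 taken => place at 9.
434 hashes to 5; 5,6,9 taken => place at 1.
946 hashes to 10; slot 10 is free => place at 10.
458 hashes to 3; slot 3 is free => place at 3.
755 hashes to 1; 1 taken => place at 2.
Table: [∅, 434, 755, 458, ∅, 850, 226, ∅, ∅, 44, 946, ∅, ∅]

3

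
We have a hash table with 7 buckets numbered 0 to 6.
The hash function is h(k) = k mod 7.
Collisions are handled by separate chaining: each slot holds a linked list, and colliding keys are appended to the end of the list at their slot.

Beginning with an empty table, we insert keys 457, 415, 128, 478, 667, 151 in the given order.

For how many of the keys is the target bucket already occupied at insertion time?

457 → bucket 2
415 → bucket 2 (collision)
128 → bucket 2 (collision)
478 → bucket 2 (collision)
667 → bucket 2 (collision)
151 → bucket 4
Final buckets:
0: .
1: .
2: 457 -> 415 -> 128 -> 478 -> 667
3: .
4: 151
5: .
6: .

4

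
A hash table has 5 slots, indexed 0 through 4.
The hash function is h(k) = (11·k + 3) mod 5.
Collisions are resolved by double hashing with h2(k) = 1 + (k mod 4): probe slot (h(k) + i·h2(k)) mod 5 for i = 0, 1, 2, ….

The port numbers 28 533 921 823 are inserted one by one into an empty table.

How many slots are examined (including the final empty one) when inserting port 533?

28 hashes to 1; slot 1 is free → place at 1.
533 hashes to 1, h2=2; 1 taken → place at 3.
921 hashes to 4; slot 4 is free → place at 4.
823 hashes to 1, h2=4; 1 taken → place at 0.
Table: [823, 28, _, 533, 921]

2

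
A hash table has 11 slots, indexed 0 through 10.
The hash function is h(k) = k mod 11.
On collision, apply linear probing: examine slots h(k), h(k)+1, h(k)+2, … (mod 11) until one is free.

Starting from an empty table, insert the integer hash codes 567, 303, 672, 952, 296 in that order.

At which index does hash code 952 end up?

Insert 567: h=6, slot 6 empty -> index 6.
Insert 303: h=6, slot 6 occupied -> index 7.
Insert 672: h=1, slot 1 empty -> index 1.
Insert 952: h=6, slots 6,7 occupied -> index 8.
Insert 296: h=10, slot 10 empty -> index 10.
Table: [., 672, ., ., ., ., 567, 303, 952, ., 296]

8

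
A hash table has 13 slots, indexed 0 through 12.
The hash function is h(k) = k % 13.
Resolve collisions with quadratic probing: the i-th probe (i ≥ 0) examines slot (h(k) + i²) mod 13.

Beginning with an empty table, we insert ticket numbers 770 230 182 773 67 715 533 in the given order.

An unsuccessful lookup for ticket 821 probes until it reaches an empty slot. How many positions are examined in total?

4

770 hashes to 3; slot 3 is free => place at 3.
230 hashes to 9; slot 9 is free => place at 9.
182 hashes to 0; slot 0 is free => place at 0.
773 hashes to 6; slot 6 is free => place at 6.
67 hashes to 2; slot 2 is free => place at 2.
715 hashes to 0; 0 taken => place at 1.
533 hashes to 0; 0,1 taken => place at 4.
Table: [182, 715, 67, 770, 533, ., 773, ., ., 230, ., ., .]
Lookup 821: h=2, probe 2,3,6,11 → slot 11 empty, not found.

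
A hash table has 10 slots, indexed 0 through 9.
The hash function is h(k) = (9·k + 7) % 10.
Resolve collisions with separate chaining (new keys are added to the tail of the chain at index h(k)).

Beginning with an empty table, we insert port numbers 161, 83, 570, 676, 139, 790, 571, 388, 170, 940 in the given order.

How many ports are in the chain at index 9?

Insert 161: h=6, bucket 6 empty → new chain.
Insert 83: h=4, bucket 4 empty → new chain.
Insert 570: h=7, bucket 7 empty → new chain.
Insert 676: h=1, bucket 1 empty → new chain.
Insert 139: h=8, bucket 8 empty → new chain.
Insert 790: h=7, bucket 7 nonempty → append to chain.
Insert 571: h=6, bucket 6 nonempty → append to chain.
Insert 388: h=9, bucket 9 empty → new chain.
Insert 170: h=7, bucket 7 nonempty → append to chain.
Insert 940: h=7, bucket 7 nonempty → append to chain.
Final buckets:
0: -
1: 676
2: -
3: -
4: 83
5: -
6: 161 -> 571
7: 570 -> 790 -> 170 -> 940
8: 139
9: 388

1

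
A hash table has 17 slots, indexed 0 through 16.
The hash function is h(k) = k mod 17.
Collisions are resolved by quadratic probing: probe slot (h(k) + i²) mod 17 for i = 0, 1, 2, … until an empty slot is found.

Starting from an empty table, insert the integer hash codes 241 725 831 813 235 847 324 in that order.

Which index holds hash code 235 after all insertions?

241: h=3 → slot 3
725: h=11 → slot 11
831: h=15 → slot 15
813: h=14 → slot 14
235: h=14, probe 14,15,1 → slot 1
847: h=14, probe 14,15,1,6 → slot 6
324: h=1, probe 1,2 → slot 2
Table: [—, 235, 324, 241, —, —, 847, —, —, —, —, 725, —, —, 813, 831, —]

1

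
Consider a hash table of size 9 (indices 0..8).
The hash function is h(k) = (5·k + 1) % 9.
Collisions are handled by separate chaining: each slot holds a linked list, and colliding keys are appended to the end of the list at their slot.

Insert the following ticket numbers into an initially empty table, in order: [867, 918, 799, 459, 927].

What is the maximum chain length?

867 -> bucket 7
918 -> bucket 1
799 -> bucket 0
459 -> bucket 1 (collision)
927 -> bucket 1 (collision)
Final buckets:
0: 799
1: 918 -> 459 -> 927
2: _
3: _
4: _
5: _
6: _
7: 867
8: _

3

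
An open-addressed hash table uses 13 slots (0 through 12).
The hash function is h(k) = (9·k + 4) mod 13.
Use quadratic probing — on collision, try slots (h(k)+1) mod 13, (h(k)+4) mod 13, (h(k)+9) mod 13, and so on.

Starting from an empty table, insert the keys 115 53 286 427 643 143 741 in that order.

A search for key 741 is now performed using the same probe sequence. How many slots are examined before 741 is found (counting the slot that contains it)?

Insert 115: h=12, slot 12 empty → index 12.
Insert 53: h=0, slot 0 empty → index 0.
Insert 286: h=4, slot 4 empty → index 4.
Insert 427: h=12, slots 12,0 occupied → index 3.
Insert 643: h=6, slot 6 empty → index 6.
Insert 143: h=4, slot 4 occupied → index 5.
Insert 741: h=4, slots 4,5 occupied → index 8.
Table: [53, —, —, 427, 286, 143, 643, —, 741, —, —, —, 115]
Lookup 741: h=4, probe 4,5,8 → found at 8.

3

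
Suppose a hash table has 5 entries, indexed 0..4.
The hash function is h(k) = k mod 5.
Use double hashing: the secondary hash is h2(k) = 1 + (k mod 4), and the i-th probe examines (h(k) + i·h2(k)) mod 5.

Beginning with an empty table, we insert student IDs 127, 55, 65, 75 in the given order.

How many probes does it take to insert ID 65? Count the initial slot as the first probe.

127 hashes to 2; slot 2 is free → place at 2.
55 hashes to 0; slot 0 is free → place at 0.
65 hashes to 0, h2=2; 0,2 taken → place at 4.
75 hashes to 0, h2=4; 0,4 taken → place at 3.
Table: [55, —, 127, 75, 65]

3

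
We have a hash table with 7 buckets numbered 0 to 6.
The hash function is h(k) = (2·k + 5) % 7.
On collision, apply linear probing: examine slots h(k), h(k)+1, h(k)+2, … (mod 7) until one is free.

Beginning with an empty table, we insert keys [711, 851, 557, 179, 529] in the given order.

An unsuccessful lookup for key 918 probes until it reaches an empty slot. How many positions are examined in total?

5

Insert 711: h=6, slot 6 empty => index 6.
Insert 851: h=6, slot 6 occupied => index 0.
Insert 557: h=6, slots 6,0 occupied => index 1.
Insert 179: h=6, slots 6,0,1 occupied => index 2.
Insert 529: h=6, slots 6,0,1,2 occupied => index 3.
Table: [851, 557, 179, 529, -, -, 711]
Lookup 918: h=0, probe 0,1,2,3,4 → slot 4 empty, not found.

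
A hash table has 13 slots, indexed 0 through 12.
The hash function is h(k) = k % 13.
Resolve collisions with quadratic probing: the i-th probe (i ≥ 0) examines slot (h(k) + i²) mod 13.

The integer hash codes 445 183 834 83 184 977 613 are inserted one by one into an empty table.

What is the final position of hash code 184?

6

445: h=3 → slot 3
183: h=1 → slot 1
834: h=2 → slot 2
83: h=5 → slot 5
184: h=2, probe 2,3,6 → slot 6
977: h=2, probe 2,3,6,11 → slot 11
613: h=2, probe 2,3,6,11,5,1,12 → slot 12
Table: [∅, 183, 834, 445, ∅, 83, 184, ∅, ∅, ∅, ∅, 977, 613]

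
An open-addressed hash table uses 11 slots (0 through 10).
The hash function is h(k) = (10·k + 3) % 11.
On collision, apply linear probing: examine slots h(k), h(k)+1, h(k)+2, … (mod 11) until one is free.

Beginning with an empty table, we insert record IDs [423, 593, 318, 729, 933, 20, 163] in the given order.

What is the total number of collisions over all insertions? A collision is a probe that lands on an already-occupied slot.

7

423: h=9 => slot 9
593: h=4 => slot 4
318: h=4, probe 4,5 => slot 5
729: h=0 => slot 0
933: h=5, probe 5,6 => slot 6
20: h=5, probe 5,6,7 => slot 7
163: h=5, probe 5,6,7,8 => slot 8
Table: [729, _, _, _, 593, 318, 933, 20, 163, 423, _]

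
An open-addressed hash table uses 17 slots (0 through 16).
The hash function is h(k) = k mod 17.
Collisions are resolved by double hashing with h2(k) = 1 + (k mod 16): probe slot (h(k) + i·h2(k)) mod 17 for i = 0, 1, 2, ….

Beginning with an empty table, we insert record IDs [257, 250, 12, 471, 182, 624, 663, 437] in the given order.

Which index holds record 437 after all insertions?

1

257 hashes to 2; slot 2 is free → place at 2.
250 hashes to 12; slot 12 is free → place at 12.
12 hashes to 12, h2=13; 12 taken → place at 8.
471 hashes to 12, h2=8; 12 taken → place at 3.
182 hashes to 12, h2=7; 12,2 taken → place at 9.
624 hashes to 12, h2=1; 12 taken → place at 13.
663 hashes to 0; slot 0 is free → place at 0.
437 hashes to 12, h2=6; 12 taken → place at 1.
Table: [663, 437, 257, 471, ∅, ∅, ∅, ∅, 12, 182, ∅, ∅, 250, 624, ∅, ∅, ∅]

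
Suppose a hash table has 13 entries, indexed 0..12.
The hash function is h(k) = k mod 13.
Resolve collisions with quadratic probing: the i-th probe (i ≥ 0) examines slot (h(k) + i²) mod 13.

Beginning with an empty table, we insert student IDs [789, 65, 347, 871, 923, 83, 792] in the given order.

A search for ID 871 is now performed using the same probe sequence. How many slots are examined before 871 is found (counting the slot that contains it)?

Insert 789: h=9, slot 9 empty → index 9.
Insert 65: h=0, slot 0 empty → index 0.
Insert 347: h=9, slot 9 occupied → index 10.
Insert 871: h=0, slot 0 occupied → index 1.
Insert 923: h=0, slots 0,1 occupied → index 4.
Insert 83: h=5, slot 5 empty → index 5.
Insert 792: h=12, slot 12 empty → index 12.
Table: [65, 871, ∅, ∅, 923, 83, ∅, ∅, ∅, 789, 347, ∅, 792]
Lookup 871: h=0, probe 0,1 → found at 1.

2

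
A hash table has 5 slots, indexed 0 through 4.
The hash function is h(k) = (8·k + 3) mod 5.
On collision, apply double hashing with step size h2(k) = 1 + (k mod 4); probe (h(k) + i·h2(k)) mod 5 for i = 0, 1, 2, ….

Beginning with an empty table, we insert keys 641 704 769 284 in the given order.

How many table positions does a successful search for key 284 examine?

Insert 641: h=1, slot 1 empty -> index 1.
Insert 704: h=0, slot 0 empty -> index 0.
Insert 769: h=0, h2=2, slot 0 occupied -> index 2.
Insert 284: h=0, h2=1, slots 0,1,2 occupied -> index 3.
Table: [704, 641, 769, 284, .]
Lookup 284: h=0, h2=1, probe 0,1,2,3 → found at 3.

4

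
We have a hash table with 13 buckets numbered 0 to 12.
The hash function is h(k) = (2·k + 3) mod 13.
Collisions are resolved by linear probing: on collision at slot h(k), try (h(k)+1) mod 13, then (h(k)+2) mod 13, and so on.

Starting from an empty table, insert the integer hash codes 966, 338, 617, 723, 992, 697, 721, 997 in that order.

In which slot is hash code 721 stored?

966: h=11 → slot 11
338: h=3 → slot 3
617: h=2 → slot 2
723: h=6 → slot 6
992: h=11, probe 11,12 → slot 12
697: h=6, probe 6,7 → slot 7
721: h=2, probe 2,3,4 → slot 4
997: h=8 → slot 8
Table: [-, -, 617, 338, 721, -, 723, 697, 997, -, -, 966, 992]

4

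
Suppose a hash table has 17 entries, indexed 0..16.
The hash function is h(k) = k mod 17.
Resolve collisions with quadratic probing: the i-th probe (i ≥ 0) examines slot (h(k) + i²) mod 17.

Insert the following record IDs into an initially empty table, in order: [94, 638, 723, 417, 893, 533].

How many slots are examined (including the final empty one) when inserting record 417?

4

Insert 94: h=9, slot 9 empty => index 9.
Insert 638: h=9, slot 9 occupied => index 10.
Insert 723: h=9, slots 9,10 occupied => index 13.
Insert 417: h=9, slots 9,10,13 occupied => index 1.
Insert 893: h=9, slots 9,10,13,1 occupied => index 8.
Insert 533: h=6, slot 6 empty => index 6.
Table: [_, 417, _, _, _, _, 533, _, 893, 94, 638, _, _, 723, _, _, _]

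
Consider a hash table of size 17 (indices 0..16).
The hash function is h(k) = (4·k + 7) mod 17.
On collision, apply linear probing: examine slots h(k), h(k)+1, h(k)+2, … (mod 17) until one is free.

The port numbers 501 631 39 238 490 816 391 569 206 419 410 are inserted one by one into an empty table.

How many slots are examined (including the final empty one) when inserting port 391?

3

501 hashes to 5; slot 5 is free => place at 5.
631 hashes to 15; slot 15 is free => place at 15.
39 hashes to 10; slot 10 is free => place at 10.
238 hashes to 7; slot 7 is free => place at 7.
490 hashes to 12; slot 12 is free => place at 12.
816 hashes to 7; 7 taken => place at 8.
391 hashes to 7; 7,8 taken => place at 9.
569 hashes to 5; 5 taken => place at 6.
206 hashes to 15; 15 taken => place at 16.
419 hashes to 0; slot 0 is free => place at 0.
410 hashes to 15; 15,16,0 taken => place at 1.
Table: [419, 410, ., ., ., 501, 569, 238, 816, 391, 39, ., 490, ., ., 631, 206]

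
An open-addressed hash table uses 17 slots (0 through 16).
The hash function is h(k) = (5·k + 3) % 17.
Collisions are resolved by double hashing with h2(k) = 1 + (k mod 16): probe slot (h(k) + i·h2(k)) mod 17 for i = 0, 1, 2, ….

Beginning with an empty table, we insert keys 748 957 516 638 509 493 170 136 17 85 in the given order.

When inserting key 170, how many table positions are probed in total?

Insert 748: h=3, slot 3 empty -> index 3.
Insert 957: h=11, slot 11 empty -> index 11.
Insert 516: h=16, slot 16 empty -> index 16.
Insert 638: h=14, slot 14 empty -> index 14.
Insert 509: h=15, slot 15 empty -> index 15.
Insert 493: h=3, h2=14, slot 3 occupied -> index 0.
Insert 170: h=3, h2=11, slots 3,14 occupied -> index 8.
Insert 136: h=3, h2=9, slot 3 occupied -> index 12.
Insert 17: h=3, h2=2, slot 3 occupied -> index 5.
Insert 85: h=3, h2=6, slot 3 occupied -> index 9.
Table: [493, _, _, 748, _, 17, _, _, 170, 85, _, 957, 136, _, 638, 509, 516]

3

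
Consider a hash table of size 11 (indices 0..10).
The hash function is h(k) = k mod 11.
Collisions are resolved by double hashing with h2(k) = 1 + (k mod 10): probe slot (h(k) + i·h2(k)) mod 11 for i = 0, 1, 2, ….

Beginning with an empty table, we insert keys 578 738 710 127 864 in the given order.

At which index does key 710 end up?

Insert 578: h=6, slot 6 empty -> index 6.
Insert 738: h=1, slot 1 empty -> index 1.
Insert 710: h=6, h2=1, slot 6 occupied -> index 7.
Insert 127: h=6, h2=8, slot 6 occupied -> index 3.
Insert 864: h=6, h2=5, slot 6 occupied -> index 0.
Table: [864, 738, —, 127, —, —, 578, 710, —, —, —]

7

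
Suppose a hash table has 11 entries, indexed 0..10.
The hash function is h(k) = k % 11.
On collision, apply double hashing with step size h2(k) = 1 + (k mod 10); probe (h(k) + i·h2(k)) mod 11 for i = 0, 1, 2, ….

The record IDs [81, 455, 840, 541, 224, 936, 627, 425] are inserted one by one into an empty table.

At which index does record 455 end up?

Insert 81: h=4, slot 4 empty -> index 4.
Insert 455: h=4, h2=6, slot 4 occupied -> index 10.
Insert 840: h=4, h2=1, slot 4 occupied -> index 5.
Insert 541: h=2, slot 2 empty -> index 2.
Insert 224: h=4, h2=5, slot 4 occupied -> index 9.
Insert 936: h=1, slot 1 empty -> index 1.
Insert 627: h=0, slot 0 empty -> index 0.
Insert 425: h=7, slot 7 empty -> index 7.
Table: [627, 936, 541, _, 81, 840, _, 425, _, 224, 455]

10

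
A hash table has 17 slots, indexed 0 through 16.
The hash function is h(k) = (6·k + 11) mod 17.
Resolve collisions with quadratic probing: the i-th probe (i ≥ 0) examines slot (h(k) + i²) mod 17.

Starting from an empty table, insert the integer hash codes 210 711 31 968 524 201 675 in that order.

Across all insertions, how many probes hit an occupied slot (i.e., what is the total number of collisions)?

6

Insert 210: h=13, slot 13 empty => index 13.
Insert 711: h=10, slot 10 empty => index 10.
Insert 31: h=10, slot 10 occupied => index 11.
Insert 968: h=5, slot 5 empty => index 5.
Insert 524: h=10, slots 10,11 occupied => index 14.
Insert 201: h=10, slots 10,11,14 occupied => index 2.
Insert 675: h=15, slot 15 empty => index 15.
Table: [-, -, 201, -, -, 968, -, -, -, -, 711, 31, -, 210, 524, 675, -]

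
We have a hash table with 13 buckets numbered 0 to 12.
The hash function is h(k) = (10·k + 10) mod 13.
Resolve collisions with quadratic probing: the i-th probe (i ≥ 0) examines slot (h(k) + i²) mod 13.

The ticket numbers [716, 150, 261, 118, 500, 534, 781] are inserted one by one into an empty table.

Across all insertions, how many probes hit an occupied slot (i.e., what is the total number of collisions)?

716 hashes to 7; slot 7 is free -> place at 7.
150 hashes to 2; slot 2 is free -> place at 2.
261 hashes to 7; 7 taken -> place at 8.
118 hashes to 7; 7,8 taken -> place at 11.
500 hashes to 5; slot 5 is free -> place at 5.
534 hashes to 7; 7,8,11 taken -> place at 3.
781 hashes to 7; 7,8,11,3 taken -> place at 10.
Table: [—, —, 150, 534, —, 500, —, 716, 261, —, 781, 118, —]

10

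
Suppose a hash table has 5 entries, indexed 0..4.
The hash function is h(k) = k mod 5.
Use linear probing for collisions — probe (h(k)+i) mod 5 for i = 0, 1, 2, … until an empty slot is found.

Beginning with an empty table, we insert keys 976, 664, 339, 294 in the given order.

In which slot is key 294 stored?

976: h=1 → slot 1
664: h=4 → slot 4
339: h=4, probe 4,0 → slot 0
294: h=4, probe 4,0,1,2 → slot 2
Table: [339, 976, 294, ∅, 664]

2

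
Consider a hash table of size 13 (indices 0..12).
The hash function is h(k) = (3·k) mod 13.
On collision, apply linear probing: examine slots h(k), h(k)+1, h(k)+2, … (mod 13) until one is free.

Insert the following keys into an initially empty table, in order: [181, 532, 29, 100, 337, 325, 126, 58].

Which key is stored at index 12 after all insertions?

181 hashes to 10; slot 10 is free → place at 10.
532 hashes to 10; 10 taken → place at 11.
29 hashes to 9; slot 9 is free → place at 9.
100 hashes to 1; slot 1 is free → place at 1.
337 hashes to 10; 10,11 taken → place at 12.
325 hashes to 0; slot 0 is free → place at 0.
126 hashes to 1; 1 taken → place at 2.
58 hashes to 5; slot 5 is free → place at 5.
Table: [325, 100, 126, —, —, 58, —, —, —, 29, 181, 532, 337]

337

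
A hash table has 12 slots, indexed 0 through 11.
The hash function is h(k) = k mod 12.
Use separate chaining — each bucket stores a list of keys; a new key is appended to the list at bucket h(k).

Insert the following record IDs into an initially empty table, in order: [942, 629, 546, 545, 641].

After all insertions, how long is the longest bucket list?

3

Insert 942: h=6, bucket 6 empty -> new chain.
Insert 629: h=5, bucket 5 empty -> new chain.
Insert 546: h=6, bucket 6 nonempty -> append to chain.
Insert 545: h=5, bucket 5 nonempty -> append to chain.
Insert 641: h=5, bucket 5 nonempty -> append to chain.
Final buckets:
0: —
1: —
2: —
3: —
4: —
5: 629 -> 545 -> 641
6: 942 -> 546
7: —
8: —
9: —
10: —
11: —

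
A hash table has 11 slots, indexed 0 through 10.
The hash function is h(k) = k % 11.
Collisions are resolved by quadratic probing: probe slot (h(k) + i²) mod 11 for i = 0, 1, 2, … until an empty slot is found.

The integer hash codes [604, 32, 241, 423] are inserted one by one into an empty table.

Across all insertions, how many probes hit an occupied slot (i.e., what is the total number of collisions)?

604 hashes to 10; slot 10 is free → place at 10.
32 hashes to 10; 10 taken → place at 0.
241 hashes to 10; 10,0 taken → place at 3.
423 hashes to 5; slot 5 is free → place at 5.
Table: [32, ., ., 241, ., 423, ., ., ., ., 604]

3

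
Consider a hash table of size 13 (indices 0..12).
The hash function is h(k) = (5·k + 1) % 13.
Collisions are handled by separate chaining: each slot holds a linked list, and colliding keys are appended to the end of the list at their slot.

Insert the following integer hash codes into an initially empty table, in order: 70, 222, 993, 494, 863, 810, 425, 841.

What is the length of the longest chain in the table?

Insert 70: h=0, bucket 0 empty → new chain.
Insert 222: h=6, bucket 6 empty → new chain.
Insert 993: h=0, bucket 0 nonempty → append to chain.
Insert 494: h=1, bucket 1 empty → new chain.
Insert 863: h=0, bucket 0 nonempty → append to chain.
Insert 810: h=8, bucket 8 empty → new chain.
Insert 425: h=7, bucket 7 empty → new chain.
Insert 841: h=7, bucket 7 nonempty → append to chain.
Final buckets:
0: 70 -> 993 -> 863
1: 494
2: —
3: —
4: —
5: —
6: 222
7: 425 -> 841
8: 810
9: —
10: —
11: —
12: —

3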